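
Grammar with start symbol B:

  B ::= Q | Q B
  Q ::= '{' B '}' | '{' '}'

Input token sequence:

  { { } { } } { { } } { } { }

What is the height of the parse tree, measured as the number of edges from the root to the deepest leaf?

5

[B [Q { [B [Q { }] [B [Q { }]]] }] [B [Q { [B [Q { }]] }] [B [Q { }] [B [Q { }]]]]]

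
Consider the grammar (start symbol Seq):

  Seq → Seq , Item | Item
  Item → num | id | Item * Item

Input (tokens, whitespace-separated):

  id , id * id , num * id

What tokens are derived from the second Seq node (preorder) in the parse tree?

[Seq [Seq [Seq [Item id]] , [Item [Item id] * [Item id]]] , [Item [Item num] * [Item id]]]

id , id * id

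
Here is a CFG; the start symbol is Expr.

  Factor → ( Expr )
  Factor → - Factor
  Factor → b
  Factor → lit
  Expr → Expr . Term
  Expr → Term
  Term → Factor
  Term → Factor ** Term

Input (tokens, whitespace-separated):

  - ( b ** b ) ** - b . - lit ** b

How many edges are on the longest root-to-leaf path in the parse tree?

9

[Expr [Expr [Term [Factor - [Factor ( [Expr [Term [Factor b] ** [Term [Factor b]]]] )]] ** [Term [Factor - [Factor b]]]]] . [Term [Factor - [Factor lit]] ** [Term [Factor b]]]]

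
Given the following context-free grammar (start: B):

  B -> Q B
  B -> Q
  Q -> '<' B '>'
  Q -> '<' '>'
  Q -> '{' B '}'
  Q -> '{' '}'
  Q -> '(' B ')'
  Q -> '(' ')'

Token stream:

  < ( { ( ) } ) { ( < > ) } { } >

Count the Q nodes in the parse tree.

8

[B [Q < [B [Q ( [B [Q { [B [Q ( )]] }]] )] [B [Q { [B [Q ( [B [Q < >]] )]] }] [B [Q { }]]]] >]]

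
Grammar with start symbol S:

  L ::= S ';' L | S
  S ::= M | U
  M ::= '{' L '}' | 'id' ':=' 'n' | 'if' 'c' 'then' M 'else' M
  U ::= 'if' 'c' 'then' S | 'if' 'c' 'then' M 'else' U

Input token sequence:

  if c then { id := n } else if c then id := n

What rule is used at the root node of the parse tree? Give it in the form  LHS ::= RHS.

S ::= U

[S [U if c then [M { [L [S [M id := n]]] }] else [U if c then [S [M id := n]]]]]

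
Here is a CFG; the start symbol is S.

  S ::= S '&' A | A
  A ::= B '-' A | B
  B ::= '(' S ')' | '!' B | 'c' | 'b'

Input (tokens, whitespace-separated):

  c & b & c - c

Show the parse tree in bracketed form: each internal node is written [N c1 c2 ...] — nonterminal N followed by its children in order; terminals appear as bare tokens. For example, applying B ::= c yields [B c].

S
S & A
S & A & A
A & A & A
B & A & A
c & A & A
c & B & A
c & b & A
c & b & B - A
c & b & c - A
c & b & c - B
c & b & c - c

[S [S [S [A [B c]]] & [A [B b]]] & [A [B c] - [A [B c]]]]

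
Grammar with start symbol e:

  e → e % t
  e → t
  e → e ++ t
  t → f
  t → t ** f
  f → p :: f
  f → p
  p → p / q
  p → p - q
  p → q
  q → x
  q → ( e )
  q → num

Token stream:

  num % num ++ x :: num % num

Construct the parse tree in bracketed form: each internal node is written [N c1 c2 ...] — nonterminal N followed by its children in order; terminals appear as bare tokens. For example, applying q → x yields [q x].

e
e % t
e ++ t % t
e % t ++ t % t
t % t ++ t % t
f % t ++ t % t
p % t ++ t % t
q % t ++ t % t
num % t ++ t % t
num % f ++ t % t
num % p ++ t % t
num % q ++ t % t
num % num ++ t % t
num % num ++ f % t
num % num ++ p :: f % t
num % num ++ q :: f % t
num % num ++ x :: f % t
num % num ++ x :: p % t
num % num ++ x :: q % t
num % num ++ x :: num % t
num % num ++ x :: num % f
num % num ++ x :: num % p
num % num ++ x :: num % q
num % num ++ x :: num % num

[e [e [e [e [t [f [p [q num]]]]] % [t [f [p [q num]]]]] ++ [t [f [p [q x]] :: [f [p [q num]]]]]] % [t [f [p [q num]]]]]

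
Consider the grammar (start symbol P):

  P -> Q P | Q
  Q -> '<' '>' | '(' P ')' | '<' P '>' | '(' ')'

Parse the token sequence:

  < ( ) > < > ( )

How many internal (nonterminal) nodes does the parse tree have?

8

[P [Q < [P [Q ( )]] >] [P [Q < >] [P [Q ( )]]]]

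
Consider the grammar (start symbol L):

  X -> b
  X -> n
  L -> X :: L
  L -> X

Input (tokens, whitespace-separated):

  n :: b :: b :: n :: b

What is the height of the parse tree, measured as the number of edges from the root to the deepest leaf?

6

[L [X n] :: [L [X b] :: [L [X b] :: [L [X n] :: [L [X b]]]]]]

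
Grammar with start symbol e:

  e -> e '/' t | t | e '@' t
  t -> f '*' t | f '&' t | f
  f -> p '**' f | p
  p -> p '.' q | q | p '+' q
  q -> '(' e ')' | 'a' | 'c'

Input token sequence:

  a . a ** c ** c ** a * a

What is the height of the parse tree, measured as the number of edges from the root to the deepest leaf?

[e [t [f [p [p [q a]] . [q a]] ** [f [p [q c]] ** [f [p [q c]] ** [f [p [q a]]]]]] * [t [f [p [q a]]]]]]

8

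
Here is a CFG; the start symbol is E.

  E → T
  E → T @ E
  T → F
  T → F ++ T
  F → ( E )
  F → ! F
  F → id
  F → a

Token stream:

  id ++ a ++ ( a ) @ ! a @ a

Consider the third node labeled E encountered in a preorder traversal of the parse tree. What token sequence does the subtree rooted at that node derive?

! a @ a

[E [T [F id] ++ [T [F a] ++ [T [F ( [E [T [F a]]] )]]]] @ [E [T [F ! [F a]]] @ [E [T [F a]]]]]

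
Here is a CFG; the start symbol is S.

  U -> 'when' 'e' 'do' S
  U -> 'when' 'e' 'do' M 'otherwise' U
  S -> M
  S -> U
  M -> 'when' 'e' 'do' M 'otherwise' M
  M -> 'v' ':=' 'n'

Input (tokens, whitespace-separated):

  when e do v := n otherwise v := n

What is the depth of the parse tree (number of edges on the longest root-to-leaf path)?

[S [M when e do [M v := n] otherwise [M v := n]]]

3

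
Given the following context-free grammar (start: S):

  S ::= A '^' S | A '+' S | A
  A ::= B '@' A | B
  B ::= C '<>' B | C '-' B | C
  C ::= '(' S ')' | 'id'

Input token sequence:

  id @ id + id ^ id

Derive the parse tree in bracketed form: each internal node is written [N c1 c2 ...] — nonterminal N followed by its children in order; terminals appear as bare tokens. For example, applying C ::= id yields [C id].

S
A + S
B @ A + S
C @ A + S
id @ A + S
id @ B + S
id @ C + S
id @ id + S
id @ id + A ^ S
id @ id + B ^ S
id @ id + C ^ S
id @ id + id ^ S
id @ id + id ^ A
id @ id + id ^ B
id @ id + id ^ C
id @ id + id ^ id

[S [A [B [C id]] @ [A [B [C id]]]] + [S [A [B [C id]]] ^ [S [A [B [C id]]]]]]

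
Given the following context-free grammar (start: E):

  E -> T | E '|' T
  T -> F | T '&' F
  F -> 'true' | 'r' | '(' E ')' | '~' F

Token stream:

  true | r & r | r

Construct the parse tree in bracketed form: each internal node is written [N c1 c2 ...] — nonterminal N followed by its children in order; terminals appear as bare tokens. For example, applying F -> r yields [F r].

E
E | T
E | T | T
T | T | T
F | T | T
true | T | T
true | T & F | T
true | F & F | T
true | r & F | T
true | r & r | T
true | r & r | F
true | r & r | r

[E [E [E [T [F true]]] | [T [T [F r]] & [F r]]] | [T [F r]]]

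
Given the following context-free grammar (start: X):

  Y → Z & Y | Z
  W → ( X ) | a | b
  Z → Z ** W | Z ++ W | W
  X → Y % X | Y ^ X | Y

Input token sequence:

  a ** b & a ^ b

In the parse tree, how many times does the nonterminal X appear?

[X [Y [Z [Z [W a]] ** [W b]] & [Y [Z [W a]]]] ^ [X [Y [Z [W b]]]]]

2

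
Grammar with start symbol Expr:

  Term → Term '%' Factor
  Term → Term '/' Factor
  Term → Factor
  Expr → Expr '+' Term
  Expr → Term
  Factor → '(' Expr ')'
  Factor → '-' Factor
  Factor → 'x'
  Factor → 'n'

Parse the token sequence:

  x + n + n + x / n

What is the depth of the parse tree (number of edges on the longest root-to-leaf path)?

[Expr [Expr [Expr [Expr [Term [Factor x]]] + [Term [Factor n]]] + [Term [Factor n]]] + [Term [Term [Factor x]] / [Factor n]]]

6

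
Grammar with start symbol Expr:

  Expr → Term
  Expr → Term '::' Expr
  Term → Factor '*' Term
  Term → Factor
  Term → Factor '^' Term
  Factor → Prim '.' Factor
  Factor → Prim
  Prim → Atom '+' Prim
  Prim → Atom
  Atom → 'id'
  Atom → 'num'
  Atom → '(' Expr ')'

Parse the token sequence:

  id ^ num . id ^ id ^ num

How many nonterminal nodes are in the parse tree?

20

[Expr [Term [Factor [Prim [Atom id]]] ^ [Term [Factor [Prim [Atom num]] . [Factor [Prim [Atom id]]]] ^ [Term [Factor [Prim [Atom id]]] ^ [Term [Factor [Prim [Atom num]]]]]]]]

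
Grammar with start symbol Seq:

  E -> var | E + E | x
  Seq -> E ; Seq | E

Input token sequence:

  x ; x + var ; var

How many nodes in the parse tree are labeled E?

[Seq [E x] ; [Seq [E [E x] + [E var]] ; [Seq [E var]]]]

5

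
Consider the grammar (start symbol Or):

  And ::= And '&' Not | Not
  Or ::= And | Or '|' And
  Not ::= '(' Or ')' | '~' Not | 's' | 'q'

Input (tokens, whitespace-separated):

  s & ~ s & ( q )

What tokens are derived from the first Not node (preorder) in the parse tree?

[Or [And [And [And [Not s]] & [Not ~ [Not s]]] & [Not ( [Or [And [Not q]]] )]]]

s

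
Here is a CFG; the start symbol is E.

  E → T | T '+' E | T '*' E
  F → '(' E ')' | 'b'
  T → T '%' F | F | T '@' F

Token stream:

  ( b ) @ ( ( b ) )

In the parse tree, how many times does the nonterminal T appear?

[E [T [T [F ( [E [T [F b]]] )]] @ [F ( [E [T [F ( [E [T [F b]]] )]]] )]]]

5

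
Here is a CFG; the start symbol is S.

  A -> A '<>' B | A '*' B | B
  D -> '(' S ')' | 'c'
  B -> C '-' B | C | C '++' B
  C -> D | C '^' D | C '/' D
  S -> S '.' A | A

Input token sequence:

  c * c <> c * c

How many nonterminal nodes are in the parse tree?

[S [A [A [A [A [B [C [D c]]]] * [B [C [D c]]]] <> [B [C [D c]]]] * [B [C [D c]]]]]

17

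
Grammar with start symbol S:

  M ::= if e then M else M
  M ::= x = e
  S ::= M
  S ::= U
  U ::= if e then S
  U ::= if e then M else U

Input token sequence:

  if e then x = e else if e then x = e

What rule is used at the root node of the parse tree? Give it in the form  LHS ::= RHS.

[S [U if e then [M x = e] else [U if e then [S [M x = e]]]]]

S ::= U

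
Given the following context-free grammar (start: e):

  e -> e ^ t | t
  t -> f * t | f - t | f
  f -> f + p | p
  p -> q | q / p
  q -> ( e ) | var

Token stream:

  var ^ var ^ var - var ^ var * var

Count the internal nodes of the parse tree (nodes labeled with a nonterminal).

28

[e [e [e [e [t [f [p [q var]]]]] ^ [t [f [p [q var]]]]] ^ [t [f [p [q var]]] - [t [f [p [q var]]]]]] ^ [t [f [p [q var]]] * [t [f [p [q var]]]]]]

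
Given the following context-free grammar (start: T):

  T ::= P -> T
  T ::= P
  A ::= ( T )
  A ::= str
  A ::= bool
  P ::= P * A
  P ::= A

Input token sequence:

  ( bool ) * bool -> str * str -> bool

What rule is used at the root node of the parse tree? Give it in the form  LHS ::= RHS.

T ::= P -> T

[T [P [P [A ( [T [P [A bool]]] )]] * [A bool]] -> [T [P [P [A str]] * [A str]] -> [T [P [A bool]]]]]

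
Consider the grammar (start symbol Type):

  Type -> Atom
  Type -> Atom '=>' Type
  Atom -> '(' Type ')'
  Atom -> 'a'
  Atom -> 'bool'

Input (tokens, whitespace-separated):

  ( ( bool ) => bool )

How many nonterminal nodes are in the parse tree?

8

[Type [Atom ( [Type [Atom ( [Type [Atom bool]] )] => [Type [Atom bool]]] )]]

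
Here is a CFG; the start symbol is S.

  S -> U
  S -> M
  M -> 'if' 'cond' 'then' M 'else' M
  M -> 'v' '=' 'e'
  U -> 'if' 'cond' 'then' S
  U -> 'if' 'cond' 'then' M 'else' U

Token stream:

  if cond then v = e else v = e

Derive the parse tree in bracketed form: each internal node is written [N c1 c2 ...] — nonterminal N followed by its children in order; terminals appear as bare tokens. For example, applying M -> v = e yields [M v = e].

S
M
if cond then M else M
if cond then v = e else M
if cond then v = e else v = e

[S [M if cond then [M v = e] else [M v = e]]]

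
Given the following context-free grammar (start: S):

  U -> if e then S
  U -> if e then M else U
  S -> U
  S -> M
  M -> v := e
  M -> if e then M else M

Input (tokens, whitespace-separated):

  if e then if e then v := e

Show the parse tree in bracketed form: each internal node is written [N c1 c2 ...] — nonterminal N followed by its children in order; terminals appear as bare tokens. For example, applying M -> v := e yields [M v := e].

S
U
if e then S
if e then U
if e then if e then S
if e then if e then M
if e then if e then v := e

[S [U if e then [S [U if e then [S [M v := e]]]]]]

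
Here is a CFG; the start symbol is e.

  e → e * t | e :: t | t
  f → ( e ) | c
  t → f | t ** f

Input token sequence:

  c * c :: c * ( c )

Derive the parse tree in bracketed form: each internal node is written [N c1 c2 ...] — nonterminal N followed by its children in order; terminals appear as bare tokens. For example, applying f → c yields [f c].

[e [e [e [e [t [f c]]] * [t [f c]]] :: [t [f c]]] * [t [f ( [e [t [f c]]] )]]]

e
e * t
e :: t * t
e * t :: t * t
t * t :: t * t
f * t :: t * t
c * t :: t * t
c * f :: t * t
c * c :: t * t
c * c :: f * t
c * c :: c * t
c * c :: c * f
c * c :: c * ( e )
c * c :: c * ( t )
c * c :: c * ( f )
c * c :: c * ( c )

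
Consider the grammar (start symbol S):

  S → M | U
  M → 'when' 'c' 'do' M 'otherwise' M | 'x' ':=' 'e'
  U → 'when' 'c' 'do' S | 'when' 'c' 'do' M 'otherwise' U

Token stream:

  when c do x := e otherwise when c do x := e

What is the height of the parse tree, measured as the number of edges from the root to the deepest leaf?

5

[S [U when c do [M x := e] otherwise [U when c do [S [M x := e]]]]]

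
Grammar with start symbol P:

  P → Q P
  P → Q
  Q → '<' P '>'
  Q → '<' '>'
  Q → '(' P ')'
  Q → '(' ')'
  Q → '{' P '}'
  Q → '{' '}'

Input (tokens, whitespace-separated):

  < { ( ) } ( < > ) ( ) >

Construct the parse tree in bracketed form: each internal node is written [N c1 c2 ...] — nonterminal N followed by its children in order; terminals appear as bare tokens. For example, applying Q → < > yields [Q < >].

[P [Q < [P [Q { [P [Q ( )]] }] [P [Q ( [P [Q < >]] )] [P [Q ( )]]]] >]]

P
Q
< P >
< Q P >
< { P } P >
< { Q } P >
< { ( ) } P >
< { ( ) } Q P >
< { ( ) } ( P ) P >
< { ( ) } ( Q ) P >
< { ( ) } ( < > ) P >
< { ( ) } ( < > ) Q >
< { ( ) } ( < > ) ( ) >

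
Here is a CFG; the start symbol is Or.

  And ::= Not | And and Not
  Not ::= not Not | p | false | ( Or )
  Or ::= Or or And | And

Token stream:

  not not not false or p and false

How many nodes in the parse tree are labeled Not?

6

[Or [Or [And [Not not [Not not [Not not [Not false]]]]]] or [And [And [Not p]] and [Not false]]]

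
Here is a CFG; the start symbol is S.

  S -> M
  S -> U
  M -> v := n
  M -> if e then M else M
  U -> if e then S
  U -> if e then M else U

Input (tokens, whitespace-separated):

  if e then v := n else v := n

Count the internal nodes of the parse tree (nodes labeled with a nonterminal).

[S [M if e then [M v := n] else [M v := n]]]

4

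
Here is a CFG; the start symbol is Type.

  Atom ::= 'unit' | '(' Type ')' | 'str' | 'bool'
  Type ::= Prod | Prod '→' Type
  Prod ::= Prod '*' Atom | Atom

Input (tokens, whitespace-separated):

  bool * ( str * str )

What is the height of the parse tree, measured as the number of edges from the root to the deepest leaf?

[Type [Prod [Prod [Atom bool]] * [Atom ( [Type [Prod [Prod [Atom str]] * [Atom str]]] )]]]

7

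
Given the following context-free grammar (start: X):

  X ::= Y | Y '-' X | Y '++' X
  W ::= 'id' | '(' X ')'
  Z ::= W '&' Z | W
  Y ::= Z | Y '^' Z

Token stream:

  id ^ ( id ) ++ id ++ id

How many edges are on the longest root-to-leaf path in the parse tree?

8

[X [Y [Y [Z [W id]]] ^ [Z [W ( [X [Y [Z [W id]]]] )]]] ++ [X [Y [Z [W id]]] ++ [X [Y [Z [W id]]]]]]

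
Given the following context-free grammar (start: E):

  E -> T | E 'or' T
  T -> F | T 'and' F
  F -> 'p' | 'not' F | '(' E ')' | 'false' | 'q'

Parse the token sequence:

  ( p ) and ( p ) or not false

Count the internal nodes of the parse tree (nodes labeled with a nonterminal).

15

[E [E [T [T [F ( [E [T [F p]]] )]] and [F ( [E [T [F p]]] )]]] or [T [F not [F false]]]]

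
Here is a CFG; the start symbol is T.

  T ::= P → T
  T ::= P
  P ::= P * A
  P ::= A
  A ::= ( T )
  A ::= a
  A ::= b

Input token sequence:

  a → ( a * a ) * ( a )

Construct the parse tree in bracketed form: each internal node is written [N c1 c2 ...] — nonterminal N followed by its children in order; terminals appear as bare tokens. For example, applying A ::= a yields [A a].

T
P → T
A → T
a → T
a → P
a → P * A
a → A * A
a → ( T ) * A
a → ( P ) * A
a → ( P * A ) * A
a → ( A * A ) * A
a → ( a * A ) * A
a → ( a * a ) * A
a → ( a * a ) * ( T )
a → ( a * a ) * ( P )
a → ( a * a ) * ( A )
a → ( a * a ) * ( a )

[T [P [A a]] → [T [P [P [A ( [T [P [P [A a]] * [A a]]] )]] * [A ( [T [P [A a]]] )]]]]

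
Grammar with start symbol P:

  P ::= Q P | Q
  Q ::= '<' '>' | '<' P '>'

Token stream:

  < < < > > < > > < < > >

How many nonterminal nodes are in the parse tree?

12

[P [Q < [P [Q < [P [Q < >]] >] [P [Q < >]]] >] [P [Q < [P [Q < >]] >]]]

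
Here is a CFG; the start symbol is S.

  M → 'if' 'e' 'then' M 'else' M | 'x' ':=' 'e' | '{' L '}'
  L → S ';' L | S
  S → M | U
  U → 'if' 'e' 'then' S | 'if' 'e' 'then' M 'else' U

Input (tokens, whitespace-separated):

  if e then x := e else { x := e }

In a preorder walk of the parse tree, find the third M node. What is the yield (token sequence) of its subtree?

{ x := e }

[S [M if e then [M x := e] else [M { [L [S [M x := e]]] }]]]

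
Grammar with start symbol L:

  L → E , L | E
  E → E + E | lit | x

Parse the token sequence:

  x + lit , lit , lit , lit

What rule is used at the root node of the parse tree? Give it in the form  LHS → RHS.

[L [E [E x] + [E lit]] , [L [E lit] , [L [E lit] , [L [E lit]]]]]

L → E , L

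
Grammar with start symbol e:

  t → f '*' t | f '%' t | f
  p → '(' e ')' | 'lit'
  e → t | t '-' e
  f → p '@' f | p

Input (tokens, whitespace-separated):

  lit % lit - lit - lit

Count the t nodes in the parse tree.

4

[e [t [f [p lit]] % [t [f [p lit]]]] - [e [t [f [p lit]]] - [e [t [f [p lit]]]]]]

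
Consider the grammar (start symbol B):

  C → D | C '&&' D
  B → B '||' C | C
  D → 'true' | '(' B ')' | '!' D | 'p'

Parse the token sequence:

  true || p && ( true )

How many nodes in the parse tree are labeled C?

[B [B [C [D true]]] || [C [C [D p]] && [D ( [B [C [D true]]] )]]]

4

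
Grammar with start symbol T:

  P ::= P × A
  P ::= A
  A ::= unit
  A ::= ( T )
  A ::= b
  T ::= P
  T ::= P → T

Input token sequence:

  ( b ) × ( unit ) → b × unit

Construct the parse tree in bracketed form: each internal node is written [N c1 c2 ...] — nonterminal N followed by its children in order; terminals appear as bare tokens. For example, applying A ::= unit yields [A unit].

T
P → T
P × A → T
A × A → T
( T ) × A → T
( P ) × A → T
( A ) × A → T
( b ) × A → T
( b ) × ( T ) → T
( b ) × ( P ) → T
( b ) × ( A ) → T
( b ) × ( unit ) → T
( b ) × ( unit ) → P
( b ) × ( unit ) → P × A
( b ) × ( unit ) → A × A
( b ) × ( unit ) → b × A
( b ) × ( unit ) → b × unit

[T [P [P [A ( [T [P [A b]]] )]] × [A ( [T [P [A unit]]] )]] → [T [P [P [A b]] × [A unit]]]]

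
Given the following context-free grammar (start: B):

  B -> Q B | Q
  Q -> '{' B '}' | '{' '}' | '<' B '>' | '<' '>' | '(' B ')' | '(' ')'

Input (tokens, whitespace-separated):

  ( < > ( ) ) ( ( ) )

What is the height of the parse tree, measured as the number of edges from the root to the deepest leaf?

[B [Q ( [B [Q < >] [B [Q ( )]]] )] [B [Q ( [B [Q ( )]] )]]]

5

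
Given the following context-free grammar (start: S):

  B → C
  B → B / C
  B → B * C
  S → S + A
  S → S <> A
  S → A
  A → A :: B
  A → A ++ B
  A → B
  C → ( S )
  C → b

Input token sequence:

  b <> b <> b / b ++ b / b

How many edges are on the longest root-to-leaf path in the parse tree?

6

[S [S [S [A [B [C b]]]] <> [A [B [C b]]]] <> [A [A [B [B [C b]] / [C b]]] ++ [B [B [C b]] / [C b]]]]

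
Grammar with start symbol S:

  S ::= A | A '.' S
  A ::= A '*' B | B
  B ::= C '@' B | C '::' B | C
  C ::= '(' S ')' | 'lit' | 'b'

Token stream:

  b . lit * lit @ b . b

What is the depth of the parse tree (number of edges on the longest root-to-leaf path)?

[S [A [B [C b]]] . [S [A [A [B [C lit]]] * [B [C lit] @ [B [C b]]]] . [S [A [B [C b]]]]]]

6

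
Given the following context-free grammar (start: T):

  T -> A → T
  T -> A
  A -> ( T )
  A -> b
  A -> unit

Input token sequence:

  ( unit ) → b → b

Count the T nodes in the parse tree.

[T [A ( [T [A unit]] )] → [T [A b] → [T [A b]]]]

4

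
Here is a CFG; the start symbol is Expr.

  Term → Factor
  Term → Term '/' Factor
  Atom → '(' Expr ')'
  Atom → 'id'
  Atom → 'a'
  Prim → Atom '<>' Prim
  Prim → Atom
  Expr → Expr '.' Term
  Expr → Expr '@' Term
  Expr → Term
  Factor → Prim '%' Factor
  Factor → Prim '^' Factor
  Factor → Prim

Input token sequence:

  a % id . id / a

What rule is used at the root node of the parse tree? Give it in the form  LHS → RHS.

Expr → Expr '.' Term

[Expr [Expr [Term [Factor [Prim [Atom a]] % [Factor [Prim [Atom id]]]]]] . [Term [Term [Factor [Prim [Atom id]]]] / [Factor [Prim [Atom a]]]]]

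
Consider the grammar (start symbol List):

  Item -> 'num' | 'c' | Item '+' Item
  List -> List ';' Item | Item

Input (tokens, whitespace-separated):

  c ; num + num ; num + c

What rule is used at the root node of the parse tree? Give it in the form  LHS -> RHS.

[List [List [List [Item c]] ; [Item [Item num] + [Item num]]] ; [Item [Item num] + [Item c]]]

List -> List ';' Item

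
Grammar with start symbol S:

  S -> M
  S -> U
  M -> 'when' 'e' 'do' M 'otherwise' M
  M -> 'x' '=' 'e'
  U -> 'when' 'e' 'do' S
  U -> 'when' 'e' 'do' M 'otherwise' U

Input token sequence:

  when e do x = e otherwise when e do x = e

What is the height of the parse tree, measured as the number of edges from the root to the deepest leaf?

[S [U when e do [M x = e] otherwise [U when e do [S [M x = e]]]]]

5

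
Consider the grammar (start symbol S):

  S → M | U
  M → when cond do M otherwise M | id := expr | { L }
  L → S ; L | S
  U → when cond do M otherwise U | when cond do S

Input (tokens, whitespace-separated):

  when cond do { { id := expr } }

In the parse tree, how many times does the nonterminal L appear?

[S [U when cond do [S [M { [L [S [M { [L [S [M id := expr]]] }]]] }]]]]

2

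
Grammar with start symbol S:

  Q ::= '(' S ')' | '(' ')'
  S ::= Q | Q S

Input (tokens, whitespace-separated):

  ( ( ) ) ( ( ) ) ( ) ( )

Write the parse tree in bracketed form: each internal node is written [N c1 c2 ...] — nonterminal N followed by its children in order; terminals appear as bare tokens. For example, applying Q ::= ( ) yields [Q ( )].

[S [Q ( [S [Q ( )]] )] [S [Q ( [S [Q ( )]] )] [S [Q ( )] [S [Q ( )]]]]]

S
Q S
( S ) S
( Q ) S
( ( ) ) S
( ( ) ) Q S
( ( ) ) ( S ) S
( ( ) ) ( Q ) S
( ( ) ) ( ( ) ) S
( ( ) ) ( ( ) ) Q S
( ( ) ) ( ( ) ) ( ) S
( ( ) ) ( ( ) ) ( ) Q
( ( ) ) ( ( ) ) ( ) ( )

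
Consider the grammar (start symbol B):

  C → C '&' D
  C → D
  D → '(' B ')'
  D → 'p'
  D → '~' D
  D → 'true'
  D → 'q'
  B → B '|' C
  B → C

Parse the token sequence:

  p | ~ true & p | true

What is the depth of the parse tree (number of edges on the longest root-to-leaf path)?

[B [B [B [C [D p]]] | [C [C [D ~ [D true]]] & [D p]]] | [C [D true]]]

6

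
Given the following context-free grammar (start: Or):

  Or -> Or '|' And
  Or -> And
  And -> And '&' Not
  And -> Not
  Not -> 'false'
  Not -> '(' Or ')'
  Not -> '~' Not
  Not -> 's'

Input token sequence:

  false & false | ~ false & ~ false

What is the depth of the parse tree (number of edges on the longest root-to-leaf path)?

5

[Or [Or [And [And [Not false]] & [Not false]]] | [And [And [Not ~ [Not false]]] & [Not ~ [Not false]]]]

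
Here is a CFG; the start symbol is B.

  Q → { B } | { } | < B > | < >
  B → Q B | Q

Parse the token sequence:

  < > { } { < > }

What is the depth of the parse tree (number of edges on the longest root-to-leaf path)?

[B [Q < >] [B [Q { }] [B [Q { [B [Q < >]] }]]]]

6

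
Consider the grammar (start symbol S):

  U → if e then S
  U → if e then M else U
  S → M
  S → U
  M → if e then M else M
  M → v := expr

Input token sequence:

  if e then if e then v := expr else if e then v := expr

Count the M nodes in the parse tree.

2

[S [U if e then [S [U if e then [M v := expr] else [U if e then [S [M v := expr]]]]]]]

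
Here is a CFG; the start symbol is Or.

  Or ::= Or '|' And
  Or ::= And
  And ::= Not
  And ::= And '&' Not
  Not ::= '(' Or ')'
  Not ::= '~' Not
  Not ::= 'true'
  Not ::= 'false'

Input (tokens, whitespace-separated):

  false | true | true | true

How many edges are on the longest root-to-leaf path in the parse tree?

[Or [Or [Or [Or [And [Not false]]] | [And [Not true]]] | [And [Not true]]] | [And [Not true]]]

6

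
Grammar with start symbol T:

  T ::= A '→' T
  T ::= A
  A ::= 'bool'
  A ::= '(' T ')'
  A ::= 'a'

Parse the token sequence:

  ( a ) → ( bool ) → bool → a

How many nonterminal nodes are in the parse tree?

[T [A ( [T [A a]] )] → [T [A ( [T [A bool]] )] → [T [A bool] → [T [A a]]]]]

12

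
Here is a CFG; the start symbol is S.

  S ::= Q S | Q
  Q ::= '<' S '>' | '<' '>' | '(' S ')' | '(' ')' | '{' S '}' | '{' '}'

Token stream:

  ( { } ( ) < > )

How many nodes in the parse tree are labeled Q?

4

[S [Q ( [S [Q { }] [S [Q ( )] [S [Q < >]]]] )]]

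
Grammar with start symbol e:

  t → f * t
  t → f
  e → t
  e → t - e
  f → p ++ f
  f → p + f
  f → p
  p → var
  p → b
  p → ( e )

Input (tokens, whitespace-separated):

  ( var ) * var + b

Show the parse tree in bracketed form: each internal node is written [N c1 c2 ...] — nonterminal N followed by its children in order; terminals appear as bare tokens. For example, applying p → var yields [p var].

e
t
f * t
p * t
( e ) * t
( t ) * t
( f ) * t
( p ) * t
( var ) * t
( var ) * f
( var ) * p + f
( var ) * var + f
( var ) * var + p
( var ) * var + b

[e [t [f [p ( [e [t [f [p var]]]] )]] * [t [f [p var] + [f [p b]]]]]]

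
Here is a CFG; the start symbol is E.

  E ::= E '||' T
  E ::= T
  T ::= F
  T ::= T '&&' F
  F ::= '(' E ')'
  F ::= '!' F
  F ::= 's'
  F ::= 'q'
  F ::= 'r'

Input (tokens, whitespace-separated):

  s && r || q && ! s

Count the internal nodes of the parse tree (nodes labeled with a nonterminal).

11

[E [E [T [T [F s]] && [F r]]] || [T [T [F q]] && [F ! [F s]]]]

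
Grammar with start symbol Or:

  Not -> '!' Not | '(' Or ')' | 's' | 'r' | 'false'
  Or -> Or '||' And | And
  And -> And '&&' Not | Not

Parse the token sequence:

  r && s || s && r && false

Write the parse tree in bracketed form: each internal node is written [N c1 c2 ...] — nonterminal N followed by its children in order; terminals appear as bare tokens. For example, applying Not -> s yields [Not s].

Or
Or || And
And || And
And && Not || And
Not && Not || And
r && Not || And
r && s || And
r && s || And && Not
r && s || And && Not && Not
r && s || Not && Not && Not
r && s || s && Not && Not
r && s || s && r && Not
r && s || s && r && false

[Or [Or [And [And [Not r]] && [Not s]]] || [And [And [And [Not s]] && [Not r]] && [Not false]]]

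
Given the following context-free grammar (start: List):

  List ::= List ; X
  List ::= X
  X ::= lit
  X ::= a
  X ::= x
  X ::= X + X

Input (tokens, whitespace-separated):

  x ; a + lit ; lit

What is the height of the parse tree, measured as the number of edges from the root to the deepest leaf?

4

[List [List [List [X x]] ; [X [X a] + [X lit]]] ; [X lit]]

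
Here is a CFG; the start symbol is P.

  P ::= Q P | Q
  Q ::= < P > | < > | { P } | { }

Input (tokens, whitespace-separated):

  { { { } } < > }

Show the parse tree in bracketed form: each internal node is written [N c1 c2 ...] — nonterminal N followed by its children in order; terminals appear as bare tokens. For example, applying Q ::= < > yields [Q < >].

P
Q
{ P }
{ Q P }
{ { P } P }
{ { Q } P }
{ { { } } P }
{ { { } } Q }
{ { { } } < > }

[P [Q { [P [Q { [P [Q { }]] }] [P [Q < >]]] }]]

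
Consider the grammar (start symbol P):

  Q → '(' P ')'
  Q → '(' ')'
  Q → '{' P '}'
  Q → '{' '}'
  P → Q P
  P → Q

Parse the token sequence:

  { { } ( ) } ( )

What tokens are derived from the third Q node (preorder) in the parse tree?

( )

[P [Q { [P [Q { }] [P [Q ( )]]] }] [P [Q ( )]]]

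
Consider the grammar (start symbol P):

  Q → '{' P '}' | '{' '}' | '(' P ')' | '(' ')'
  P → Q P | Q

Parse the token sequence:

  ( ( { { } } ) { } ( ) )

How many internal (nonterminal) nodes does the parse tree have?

[P [Q ( [P [Q ( [P [Q { [P [Q { }]] }]] )] [P [Q { }] [P [Q ( )]]]] )]]

12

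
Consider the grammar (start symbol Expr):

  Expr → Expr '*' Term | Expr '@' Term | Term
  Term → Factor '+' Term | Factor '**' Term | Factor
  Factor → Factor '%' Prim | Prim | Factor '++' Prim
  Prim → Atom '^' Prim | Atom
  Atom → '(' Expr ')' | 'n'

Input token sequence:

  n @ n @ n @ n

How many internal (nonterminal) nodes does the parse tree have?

[Expr [Expr [Expr [Expr [Term [Factor [Prim [Atom n]]]]] @ [Term [Factor [Prim [Atom n]]]]] @ [Term [Factor [Prim [Atom n]]]]] @ [Term [Factor [Prim [Atom n]]]]]

20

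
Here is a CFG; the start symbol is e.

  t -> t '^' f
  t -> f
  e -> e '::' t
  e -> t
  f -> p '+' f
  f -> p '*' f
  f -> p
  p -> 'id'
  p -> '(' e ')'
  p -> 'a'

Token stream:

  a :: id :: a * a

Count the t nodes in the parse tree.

[e [e [e [t [f [p a]]]] :: [t [f [p id]]]] :: [t [f [p a] * [f [p a]]]]]

3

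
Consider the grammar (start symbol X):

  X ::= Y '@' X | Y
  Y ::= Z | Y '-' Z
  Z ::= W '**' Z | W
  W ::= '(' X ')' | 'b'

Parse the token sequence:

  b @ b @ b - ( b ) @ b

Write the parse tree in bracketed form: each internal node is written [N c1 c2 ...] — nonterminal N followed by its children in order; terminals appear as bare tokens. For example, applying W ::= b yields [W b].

X
Y @ X
Z @ X
W @ X
b @ X
b @ Y @ X
b @ Z @ X
b @ W @ X
b @ b @ X
b @ b @ Y @ X
b @ b @ Y - Z @ X
b @ b @ Z - Z @ X
b @ b @ W - Z @ X
b @ b @ b - Z @ X
b @ b @ b - W @ X
b @ b @ b - ( X ) @ X
b @ b @ b - ( Y ) @ X
b @ b @ b - ( Z ) @ X
b @ b @ b - ( W ) @ X
b @ b @ b - ( b ) @ X
b @ b @ b - ( b ) @ Y
b @ b @ b - ( b ) @ Z
b @ b @ b - ( b ) @ W
b @ b @ b - ( b ) @ b

[X [Y [Z [W b]]] @ [X [Y [Z [W b]]] @ [X [Y [Y [Z [W b]]] - [Z [W ( [X [Y [Z [W b]]]] )]]] @ [X [Y [Z [W b]]]]]]]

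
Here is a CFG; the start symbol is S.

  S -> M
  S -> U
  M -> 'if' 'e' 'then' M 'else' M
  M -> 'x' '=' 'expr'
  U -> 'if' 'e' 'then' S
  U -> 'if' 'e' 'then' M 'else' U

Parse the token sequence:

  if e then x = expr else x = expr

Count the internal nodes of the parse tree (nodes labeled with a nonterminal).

[S [M if e then [M x = expr] else [M x = expr]]]

4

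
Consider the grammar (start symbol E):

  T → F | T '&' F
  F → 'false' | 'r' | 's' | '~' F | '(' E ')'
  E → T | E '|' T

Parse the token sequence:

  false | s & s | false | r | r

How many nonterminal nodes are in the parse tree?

[E [E [E [E [E [T [F false]]] | [T [T [F s]] & [F s]]] | [T [F false]]] | [T [F r]]] | [T [F r]]]

17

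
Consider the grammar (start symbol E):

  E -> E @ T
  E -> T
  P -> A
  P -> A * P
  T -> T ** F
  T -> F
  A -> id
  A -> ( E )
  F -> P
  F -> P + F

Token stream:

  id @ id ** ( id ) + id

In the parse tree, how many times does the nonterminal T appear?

4

[E [E [T [F [P [A id]]]]] @ [T [T [F [P [A id]]]] ** [F [P [A ( [E [T [F [P [A id]]]]] )]] + [F [P [A id]]]]]]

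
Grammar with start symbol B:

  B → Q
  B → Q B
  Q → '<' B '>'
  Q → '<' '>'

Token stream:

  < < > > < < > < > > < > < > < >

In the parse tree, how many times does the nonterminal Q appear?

[B [Q < [B [Q < >]] >] [B [Q < [B [Q < >] [B [Q < >]]] >] [B [Q < >] [B [Q < >] [B [Q < >]]]]]]

8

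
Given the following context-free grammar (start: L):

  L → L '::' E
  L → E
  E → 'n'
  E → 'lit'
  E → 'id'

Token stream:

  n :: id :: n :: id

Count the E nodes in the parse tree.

[L [L [L [L [E n]] :: [E id]] :: [E n]] :: [E id]]

4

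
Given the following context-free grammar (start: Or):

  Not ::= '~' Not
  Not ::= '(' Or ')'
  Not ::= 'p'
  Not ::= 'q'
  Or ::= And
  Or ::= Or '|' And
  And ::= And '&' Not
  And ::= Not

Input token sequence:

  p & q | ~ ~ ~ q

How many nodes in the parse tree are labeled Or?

2

[Or [Or [And [And [Not p]] & [Not q]]] | [And [Not ~ [Not ~ [Not ~ [Not q]]]]]]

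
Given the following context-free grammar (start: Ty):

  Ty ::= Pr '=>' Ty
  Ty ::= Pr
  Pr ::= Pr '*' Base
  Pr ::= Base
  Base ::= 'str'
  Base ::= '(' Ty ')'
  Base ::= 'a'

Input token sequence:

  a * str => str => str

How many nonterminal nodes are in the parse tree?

[Ty [Pr [Pr [Base a]] * [Base str]] => [Ty [Pr [Base str]] => [Ty [Pr [Base str]]]]]

11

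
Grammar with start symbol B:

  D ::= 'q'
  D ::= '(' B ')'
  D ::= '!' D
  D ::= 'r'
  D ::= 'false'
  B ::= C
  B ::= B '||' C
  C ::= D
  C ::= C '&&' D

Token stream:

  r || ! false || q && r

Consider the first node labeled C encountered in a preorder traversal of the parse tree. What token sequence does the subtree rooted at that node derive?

[B [B [B [C [D r]]] || [C [D ! [D false]]]] || [C [C [D q]] && [D r]]]

r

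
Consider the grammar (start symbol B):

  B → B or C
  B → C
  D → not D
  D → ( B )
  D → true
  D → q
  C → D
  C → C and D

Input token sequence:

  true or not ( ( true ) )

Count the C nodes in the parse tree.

4

[B [B [C [D true]]] or [C [D not [D ( [B [C [D ( [B [C [D true]]] )]]] )]]]]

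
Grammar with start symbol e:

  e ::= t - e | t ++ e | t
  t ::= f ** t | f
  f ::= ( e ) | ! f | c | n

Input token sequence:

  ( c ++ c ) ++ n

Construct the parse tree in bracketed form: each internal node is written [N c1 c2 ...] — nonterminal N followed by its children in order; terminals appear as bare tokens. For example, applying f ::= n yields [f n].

[e [t [f ( [e [t [f c]] ++ [e [t [f c]]]] )]] ++ [e [t [f n]]]]

e
t ++ e
f ++ e
( e ) ++ e
( t ++ e ) ++ e
( f ++ e ) ++ e
( c ++ e ) ++ e
( c ++ t ) ++ e
( c ++ f ) ++ e
( c ++ c ) ++ e
( c ++ c ) ++ t
( c ++ c ) ++ f
( c ++ c ) ++ n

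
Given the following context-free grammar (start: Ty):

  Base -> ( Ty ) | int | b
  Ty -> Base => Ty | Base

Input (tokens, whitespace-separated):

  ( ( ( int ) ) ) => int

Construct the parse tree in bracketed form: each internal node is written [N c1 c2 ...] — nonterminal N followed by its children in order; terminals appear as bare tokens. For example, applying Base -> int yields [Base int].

Ty
Base => Ty
( Ty ) => Ty
( Base ) => Ty
( ( Ty ) ) => Ty
( ( Base ) ) => Ty
( ( ( Ty ) ) ) => Ty
( ( ( Base ) ) ) => Ty
( ( ( int ) ) ) => Ty
( ( ( int ) ) ) => Base
( ( ( int ) ) ) => int

[Ty [Base ( [Ty [Base ( [Ty [Base ( [Ty [Base int]] )]] )]] )] => [Ty [Base int]]]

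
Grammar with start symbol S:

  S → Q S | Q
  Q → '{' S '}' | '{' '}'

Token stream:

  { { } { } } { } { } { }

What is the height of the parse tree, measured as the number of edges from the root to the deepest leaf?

[S [Q { [S [Q { }] [S [Q { }]]] }] [S [Q { }] [S [Q { }] [S [Q { }]]]]]

5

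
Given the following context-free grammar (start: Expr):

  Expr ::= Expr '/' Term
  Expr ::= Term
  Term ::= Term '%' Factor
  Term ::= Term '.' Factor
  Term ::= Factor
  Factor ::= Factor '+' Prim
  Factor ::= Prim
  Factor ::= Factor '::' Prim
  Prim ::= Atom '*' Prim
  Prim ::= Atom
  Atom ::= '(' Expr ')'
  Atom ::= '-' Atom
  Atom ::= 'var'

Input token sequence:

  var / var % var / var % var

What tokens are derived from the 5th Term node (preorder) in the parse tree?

[Expr [Expr [Expr [Term [Factor [Prim [Atom var]]]]] / [Term [Term [Factor [Prim [Atom var]]]] % [Factor [Prim [Atom var]]]]] / [Term [Term [Factor [Prim [Atom var]]]] % [Factor [Prim [Atom var]]]]]

var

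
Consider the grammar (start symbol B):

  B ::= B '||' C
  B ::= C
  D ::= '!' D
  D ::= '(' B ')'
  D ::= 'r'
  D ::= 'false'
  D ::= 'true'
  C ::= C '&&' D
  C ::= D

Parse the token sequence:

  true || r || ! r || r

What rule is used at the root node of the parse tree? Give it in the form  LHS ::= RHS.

[B [B [B [B [C [D true]]] || [C [D r]]] || [C [D ! [D r]]]] || [C [D r]]]

B ::= B '||' C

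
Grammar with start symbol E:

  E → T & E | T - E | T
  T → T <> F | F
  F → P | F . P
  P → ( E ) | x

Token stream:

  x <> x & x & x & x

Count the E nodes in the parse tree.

4

[E [T [T [F [P x]]] <> [F [P x]]] & [E [T [F [P x]]] & [E [T [F [P x]]] & [E [T [F [P x]]]]]]]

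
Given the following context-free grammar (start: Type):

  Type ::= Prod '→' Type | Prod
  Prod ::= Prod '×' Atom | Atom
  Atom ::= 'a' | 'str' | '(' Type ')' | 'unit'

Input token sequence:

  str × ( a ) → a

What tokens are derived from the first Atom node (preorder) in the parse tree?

[Type [Prod [Prod [Atom str]] × [Atom ( [Type [Prod [Atom a]]] )]] → [Type [Prod [Atom a]]]]

str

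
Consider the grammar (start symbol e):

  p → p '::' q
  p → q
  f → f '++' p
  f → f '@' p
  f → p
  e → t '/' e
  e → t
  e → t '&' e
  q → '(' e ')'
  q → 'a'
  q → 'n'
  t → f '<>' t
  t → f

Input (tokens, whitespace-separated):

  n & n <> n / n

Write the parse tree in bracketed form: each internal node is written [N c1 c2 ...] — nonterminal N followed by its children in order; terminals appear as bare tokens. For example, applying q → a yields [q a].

e
t & e
f & e
p & e
q & e
n & e
n & t / e
n & f <> t / e
n & p <> t / e
n & q <> t / e
n & n <> t / e
n & n <> f / e
n & n <> p / e
n & n <> q / e
n & n <> n / e
n & n <> n / t
n & n <> n / f
n & n <> n / p
n & n <> n / q
n & n <> n / n

[e [t [f [p [q n]]]] & [e [t [f [p [q n]]] <> [t [f [p [q n]]]]] / [e [t [f [p [q n]]]]]]]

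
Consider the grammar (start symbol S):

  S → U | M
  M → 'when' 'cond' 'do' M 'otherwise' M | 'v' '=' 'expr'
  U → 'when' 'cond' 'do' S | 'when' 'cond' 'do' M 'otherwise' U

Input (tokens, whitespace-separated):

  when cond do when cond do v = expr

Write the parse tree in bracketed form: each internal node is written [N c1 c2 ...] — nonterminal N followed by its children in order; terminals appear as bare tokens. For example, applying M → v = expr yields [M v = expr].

S
U
when cond do S
when cond do U
when cond do when cond do S
when cond do when cond do M
when cond do when cond do v = expr

[S [U when cond do [S [U when cond do [S [M v = expr]]]]]]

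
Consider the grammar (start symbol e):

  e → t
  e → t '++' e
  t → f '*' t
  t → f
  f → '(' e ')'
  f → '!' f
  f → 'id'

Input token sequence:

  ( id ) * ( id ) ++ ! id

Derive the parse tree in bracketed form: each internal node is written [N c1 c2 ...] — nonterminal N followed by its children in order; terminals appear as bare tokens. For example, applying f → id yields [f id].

[e [t [f ( [e [t [f id]]] )] * [t [f ( [e [t [f id]]] )]]] ++ [e [t [f ! [f id]]]]]

e
t ++ e
f * t ++ e
( e ) * t ++ e
( t ) * t ++ e
( f ) * t ++ e
( id ) * t ++ e
( id ) * f ++ e
( id ) * ( e ) ++ e
( id ) * ( t ) ++ e
( id ) * ( f ) ++ e
( id ) * ( id ) ++ e
( id ) * ( id ) ++ t
( id ) * ( id ) ++ f
( id ) * ( id ) ++ ! f
( id ) * ( id ) ++ ! id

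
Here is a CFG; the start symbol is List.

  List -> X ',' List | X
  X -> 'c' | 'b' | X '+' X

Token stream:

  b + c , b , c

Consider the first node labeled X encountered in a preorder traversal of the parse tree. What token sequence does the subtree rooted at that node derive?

[List [X [X b] + [X c]] , [List [X b] , [List [X c]]]]

b + c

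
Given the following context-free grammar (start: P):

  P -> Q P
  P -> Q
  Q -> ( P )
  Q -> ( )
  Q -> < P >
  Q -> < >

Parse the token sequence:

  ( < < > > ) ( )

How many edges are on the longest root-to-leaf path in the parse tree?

6

[P [Q ( [P [Q < [P [Q < >]] >]] )] [P [Q ( )]]]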